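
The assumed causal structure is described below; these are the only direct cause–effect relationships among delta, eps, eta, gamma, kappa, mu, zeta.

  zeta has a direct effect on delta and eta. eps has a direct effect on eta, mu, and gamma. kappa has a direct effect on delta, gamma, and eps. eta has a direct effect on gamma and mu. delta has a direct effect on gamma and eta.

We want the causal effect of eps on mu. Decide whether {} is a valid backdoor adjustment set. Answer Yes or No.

No

Backdoor paths from eps to mu (paths whose first edge points into eps):
  P1: eps <- kappa -> delta <- zeta -> eta -> mu
  P2: eps <- kappa -> delta -> eta -> mu
  P3: eps <- kappa -> delta -> gamma <- eta -> mu
  P4: eps <- kappa -> gamma <- delta <- zeta -> eta -> mu
  P5: eps <- kappa -> gamma <- delta -> eta -> mu
  P6: eps <- kappa -> gamma <- eta -> mu
Condition 1 (no descendant of eps in the set): holds — descendants of eps are {eta, gamma, mu}; none are in {}.
Condition 2 (every backdoor path blocked by {}):
  P1: blocked at collider delta (neither it nor any descendant is in the conditioning set).
  P2: open — no interior node is in the conditioning set.
  P3: blocked at collider gamma (neither it nor any descendant is in the conditioning set).
  P4: blocked at collider gamma (neither it nor any descendant is in the conditioning set).
  P5: blocked at collider gamma (neither it nor any descendant is in the conditioning set).
  P6: blocked at collider gamma (neither it nor any descendant is in the conditioning set).
{} does not satisfy the backdoor criterion.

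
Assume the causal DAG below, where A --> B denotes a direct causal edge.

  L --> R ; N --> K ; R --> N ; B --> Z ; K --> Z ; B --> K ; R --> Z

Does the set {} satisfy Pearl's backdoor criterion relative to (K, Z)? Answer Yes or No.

Backdoor paths from K to Z (paths whose first edge points into K):
  P1: K <- N <- R -> Z
  P2: K <- B -> Z
Condition 1 (no descendant of K in the set): holds — descendants of K are {Z}; none are in {}.
Condition 2 (every backdoor path blocked by {}):
  P1: open — no interior node is in the conditioning set.
  P2: open — no interior node is in the conditioning set.
{} does not satisfy the backdoor criterion.

No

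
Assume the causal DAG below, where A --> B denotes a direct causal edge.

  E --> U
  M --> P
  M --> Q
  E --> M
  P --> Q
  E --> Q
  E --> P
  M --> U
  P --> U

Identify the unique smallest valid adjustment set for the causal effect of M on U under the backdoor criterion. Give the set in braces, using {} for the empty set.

Variables eligible for adjustment (non-descendants of M, excluding M and U): {E}.
Backdoor paths from M to U:
  P1: M <- E -> P -> U
  P2: M <- E -> U
  P3: M <- E -> Q <- P -> U
The empty set is not sufficient: P1 (M <- E -> P -> U) has no collider blocking it and no conditioned non-collider, so it is open.
Try {E}:
  P1: blocked at fork node E ∈ conditioning set.
  P2: blocked at fork node E ∈ conditioning set.
  P3: blocked at fork node E ∈ conditioning set.
{E} contains no descendant of M and blocks every backdoor path.
{E} is the unique smallest valid adjustment set.

{E}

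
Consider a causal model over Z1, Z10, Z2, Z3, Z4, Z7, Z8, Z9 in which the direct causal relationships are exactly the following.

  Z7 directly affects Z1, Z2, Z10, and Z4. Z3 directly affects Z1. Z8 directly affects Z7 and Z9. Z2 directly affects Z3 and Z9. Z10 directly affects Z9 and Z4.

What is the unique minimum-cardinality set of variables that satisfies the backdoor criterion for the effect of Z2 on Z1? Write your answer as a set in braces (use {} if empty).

{Z7}

Variables eligible for adjustment (non-descendants of Z2, excluding Z2 and Z1): {Z10, Z4, Z7, Z8}.
Backdoor paths from Z2 to Z1:
  P1: Z2 <- Z7 -> Z1
The empty set is not sufficient: P1 (Z2 <- Z7 -> Z1) has no collider blocking it and no conditioned non-collider, so it is open.
Try {Z7}:
  P1: blocked at fork node Z7 ∈ conditioning set.
{Z7} contains no descendant of Z2 and blocks every backdoor path.
No other singleton works — e.g. {Z8} leaves P1 open — so {Z7} is the unique smallest valid adjustment set.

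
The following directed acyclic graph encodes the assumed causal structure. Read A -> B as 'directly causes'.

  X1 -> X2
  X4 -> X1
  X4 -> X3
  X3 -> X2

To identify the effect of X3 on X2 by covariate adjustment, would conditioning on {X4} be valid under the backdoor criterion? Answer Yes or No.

Yes

Backdoor paths from X3 to X2 (paths whose first edge points into X3):
  P1: X3 <- X4 -> X1 -> X2
Condition 1 (no descendant of X3 in the set): holds — descendants of X3 are {X2}; none are in {X4}.
Condition 2 (every backdoor path blocked by {X4}):
  P1: blocked at fork node X4 ∈ conditioning set.
{X4} satisfies the backdoor criterion.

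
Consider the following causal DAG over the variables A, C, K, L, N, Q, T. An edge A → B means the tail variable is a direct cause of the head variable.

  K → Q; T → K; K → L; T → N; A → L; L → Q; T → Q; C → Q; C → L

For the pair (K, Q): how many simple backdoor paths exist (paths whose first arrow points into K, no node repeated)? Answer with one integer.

1

A backdoor path from K to Q is any simple undirected path whose first edge points into K (i.e. leaves K via a parent).
Parents of K: {T}.
Enumerating:
  P1: K <- T -> Q
That exhausts the simple backdoor paths. Count: 1.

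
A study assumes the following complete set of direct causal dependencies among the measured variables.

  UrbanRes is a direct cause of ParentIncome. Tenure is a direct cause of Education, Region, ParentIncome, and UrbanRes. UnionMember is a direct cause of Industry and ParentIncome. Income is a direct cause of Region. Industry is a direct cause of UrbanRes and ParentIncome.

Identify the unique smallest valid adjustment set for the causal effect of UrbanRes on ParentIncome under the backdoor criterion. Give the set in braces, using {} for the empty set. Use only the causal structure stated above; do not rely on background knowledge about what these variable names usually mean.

{Industry, Tenure}

Variables eligible for adjustment (non-descendants of UrbanRes, excluding UrbanRes and ParentIncome): {Education, Income, Industry, Region, Tenure, UnionMember}.
Backdoor paths from UrbanRes to ParentIncome:
  P1: UrbanRes <- Tenure -> ParentIncome
  P2: UrbanRes <- Industry <- UnionMember -> ParentIncome
  P3: UrbanRes <- Industry -> ParentIncome
The empty set is not sufficient: P1 (UrbanRes <- Tenure -> ParentIncome) has no collider blocking it and no conditioned non-collider, so it is open.
Try {Industry, Tenure}:
  P1: blocked at fork node Tenure ∈ conditioning set.
  P2: blocked at chain node Industry ∈ conditioning set.
  P3: blocked at fork node Industry ∈ conditioning set.
{Industry, Tenure} contains no descendant of UrbanRes and blocks every backdoor path.
Every element of {Industry, Tenure} is needed (dropping Industry leaves P2 open; dropping Tenure leaves P1 open), so no proper subset is valid.
Among all size-2 subsets of the eligible variables, only {Industry, Tenure} blocks every backdoor path, so it is the unique smallest valid adjustment set.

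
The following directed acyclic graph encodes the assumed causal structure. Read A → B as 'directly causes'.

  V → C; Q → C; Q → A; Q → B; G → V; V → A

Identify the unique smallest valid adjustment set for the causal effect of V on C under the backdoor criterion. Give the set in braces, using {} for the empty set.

Variables eligible for adjustment (non-descendants of V, excluding V and C): {B, G, Q}.
Backdoor paths from V to C:
  (none)
With no backdoor paths the empty set already satisfies the criterion, and it is trivially minimal.

{}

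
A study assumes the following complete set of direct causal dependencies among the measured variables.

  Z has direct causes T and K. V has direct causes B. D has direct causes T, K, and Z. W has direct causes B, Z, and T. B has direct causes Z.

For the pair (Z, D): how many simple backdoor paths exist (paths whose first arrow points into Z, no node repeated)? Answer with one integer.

2

A backdoor path from Z to D is any simple undirected path whose first edge points into Z (i.e. leaves Z via a parent).
Parents of Z: {K, T}.
Enumerating:
  P1: Z <- T -> D
  P2: Z <- K -> D
That exhausts the simple backdoor paths. Count: 2.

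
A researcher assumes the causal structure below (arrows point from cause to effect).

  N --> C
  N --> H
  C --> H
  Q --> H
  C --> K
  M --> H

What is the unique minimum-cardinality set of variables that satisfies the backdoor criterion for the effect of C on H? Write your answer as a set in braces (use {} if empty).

{N}

Variables eligible for adjustment (non-descendants of C, excluding C and H): {M, N, Q}.
Backdoor paths from C to H:
  P1: C <- N -> H
The empty set is not sufficient: P1 (C <- N -> H) has no collider blocking it and no conditioned non-collider, so it is open.
Try {N}:
  P1: blocked at fork node N ∈ conditioning set.
{N} contains no descendant of C and blocks every backdoor path.
No other singleton works — e.g. {M} leaves P1 open — so {N} is the unique smallest valid adjustment set.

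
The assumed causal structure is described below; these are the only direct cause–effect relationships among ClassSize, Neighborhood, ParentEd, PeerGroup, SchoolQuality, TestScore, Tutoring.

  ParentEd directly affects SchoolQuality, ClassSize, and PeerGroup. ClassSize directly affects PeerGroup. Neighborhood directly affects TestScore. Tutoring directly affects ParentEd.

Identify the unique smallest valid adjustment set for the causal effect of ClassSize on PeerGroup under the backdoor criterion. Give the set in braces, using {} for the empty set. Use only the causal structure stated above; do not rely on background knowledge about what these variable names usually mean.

Variables eligible for adjustment (non-descendants of ClassSize, excluding ClassSize and PeerGroup): {Neighborhood, ParentEd, SchoolQuality, TestScore, Tutoring}.
Backdoor paths from ClassSize to PeerGroup:
  P1: ClassSize <- ParentEd -> PeerGroup
The empty set is not sufficient: P1 (ClassSize <- ParentEd -> PeerGroup) has no collider blocking it and no conditioned non-collider, so it is open.
Try {ParentEd}:
  P1: blocked at fork node ParentEd ∈ conditioning set.
{ParentEd} contains no descendant of ClassSize and blocks every backdoor path.
No other singleton works — e.g. {Tutoring} leaves P1 open — so {ParentEd} is the unique smallest valid adjustment set.

{ParentEd}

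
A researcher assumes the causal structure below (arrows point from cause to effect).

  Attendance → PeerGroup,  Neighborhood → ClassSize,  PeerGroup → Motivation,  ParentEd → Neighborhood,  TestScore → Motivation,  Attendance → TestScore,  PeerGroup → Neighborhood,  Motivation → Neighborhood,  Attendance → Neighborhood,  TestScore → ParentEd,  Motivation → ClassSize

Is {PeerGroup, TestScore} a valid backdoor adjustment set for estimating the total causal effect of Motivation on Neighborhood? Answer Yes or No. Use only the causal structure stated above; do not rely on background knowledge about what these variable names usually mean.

Backdoor paths from Motivation to Neighborhood (paths whose first edge points into Motivation):
  P1: Motivation <- TestScore <- Attendance -> PeerGroup -> Neighborhood
  P2: Motivation <- TestScore <- Attendance -> Neighborhood
  P3: Motivation <- TestScore -> ParentEd -> Neighborhood
  P4: Motivation <- PeerGroup <- Attendance -> TestScore -> ParentEd -> Neighborhood
  P5: Motivation <- PeerGroup <- Attendance -> Neighborhood
  P6: Motivation <- PeerGroup -> Neighborhood
Condition 1 (no descendant of Motivation in the set): holds — descendants of Motivation are {ClassSize, Neighborhood}; none are in {PeerGroup, TestScore}.
Condition 2 (every backdoor path blocked by {PeerGroup, TestScore}):
  P1: blocked at chain node TestScore ∈ conditioning set.
  P2: blocked at chain node TestScore ∈ conditioning set.
  P3: blocked at fork node TestScore ∈ conditioning set.
  P4: blocked at chain node PeerGroup ∈ conditioning set.
  P5: blocked at chain node PeerGroup ∈ conditioning set.
  P6: blocked at fork node PeerGroup ∈ conditioning set.
{PeerGroup, TestScore} satisfies the backdoor criterion.

Yes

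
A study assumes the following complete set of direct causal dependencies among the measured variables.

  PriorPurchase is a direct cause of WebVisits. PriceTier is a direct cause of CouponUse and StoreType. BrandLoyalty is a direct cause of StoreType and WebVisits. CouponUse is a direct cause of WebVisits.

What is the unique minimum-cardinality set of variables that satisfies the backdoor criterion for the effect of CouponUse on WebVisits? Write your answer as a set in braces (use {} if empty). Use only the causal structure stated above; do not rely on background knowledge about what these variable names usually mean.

Variables eligible for adjustment (non-descendants of CouponUse, excluding CouponUse and WebVisits): {BrandLoyalty, PriceTier, PriorPurchase, StoreType}.
Backdoor paths from CouponUse to WebVisits:
  P1: CouponUse <- PriceTier -> StoreType <- BrandLoyalty -> WebVisits
Each backdoor path contains an unconditioned collider, so every path is already blocked with the empty conditioning set:
  P1: blocked at collider StoreType (neither it nor any descendant is in the conditioning set).
The empty set is therefore the unique smallest valid set.

{}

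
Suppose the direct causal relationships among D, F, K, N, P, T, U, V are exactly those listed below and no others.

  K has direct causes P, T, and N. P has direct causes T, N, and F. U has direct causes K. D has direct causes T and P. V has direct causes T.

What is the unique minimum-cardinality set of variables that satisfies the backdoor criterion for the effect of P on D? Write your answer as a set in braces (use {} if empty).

Variables eligible for adjustment (non-descendants of P, excluding P and D): {F, N, T, V}.
Backdoor paths from P to D:
  P1: P <- T -> D
  P2: P <- N -> K <- T -> D
The empty set is not sufficient: P1 (P <- T -> D) has no collider blocking it and no conditioned non-collider, so it is open.
Try {T}:
  P1: blocked at fork node T ∈ conditioning set.
  P2: blocked at collider K (neither it nor any descendant is in the conditioning set).
{T} contains no descendant of P and blocks every backdoor path.
No other singleton works — e.g. {F} leaves P1 open — so {T} is the unique smallest valid adjustment set.

{T}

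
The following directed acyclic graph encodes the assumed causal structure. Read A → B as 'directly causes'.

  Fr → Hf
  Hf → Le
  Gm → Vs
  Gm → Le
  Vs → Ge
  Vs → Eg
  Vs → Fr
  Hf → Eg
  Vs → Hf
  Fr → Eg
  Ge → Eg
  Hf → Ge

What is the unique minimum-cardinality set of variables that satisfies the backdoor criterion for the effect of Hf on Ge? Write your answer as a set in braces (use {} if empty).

{Vs}

Variables eligible for adjustment (non-descendants of Hf, excluding Hf and Ge): {Fr, Gm, Vs}.
Backdoor paths from Hf to Ge:
  P1: Hf <- Vs -> Fr -> Eg <- Ge
  P2: Hf <- Vs -> Ge
  P3: Hf <- Vs -> Eg <- Ge
  P4: Hf <- Fr <- Vs -> Ge
  P5: Hf <- Fr <- Vs -> Eg <- Ge
  P6: Hf <- Fr -> Eg <- Vs -> Ge
  P7: Hf <- Fr -> Eg <- Ge
The empty set is not sufficient: P2 (Hf <- Vs -> Ge) has no collider blocking it and no conditioned non-collider, so it is open.
Try {Vs}:
  P1: blocked at fork node Vs ∈ conditioning set.
  P2: blocked at fork node Vs ∈ conditioning set.
  P3: blocked at fork node Vs ∈ conditioning set.
  P4: blocked at fork node Vs ∈ conditioning set.
  P5: blocked at fork node Vs ∈ conditioning set.
  P6: blocked at collider Eg (neither it nor any descendant is in the conditioning set).
  P7: blocked at collider Eg (neither it nor any descendant is in the conditioning set).
{Vs} contains no descendant of Hf and blocks every backdoor path.
No other singleton works — e.g. {Gm} leaves P2 open — so {Vs} is the unique smallest valid adjustment set.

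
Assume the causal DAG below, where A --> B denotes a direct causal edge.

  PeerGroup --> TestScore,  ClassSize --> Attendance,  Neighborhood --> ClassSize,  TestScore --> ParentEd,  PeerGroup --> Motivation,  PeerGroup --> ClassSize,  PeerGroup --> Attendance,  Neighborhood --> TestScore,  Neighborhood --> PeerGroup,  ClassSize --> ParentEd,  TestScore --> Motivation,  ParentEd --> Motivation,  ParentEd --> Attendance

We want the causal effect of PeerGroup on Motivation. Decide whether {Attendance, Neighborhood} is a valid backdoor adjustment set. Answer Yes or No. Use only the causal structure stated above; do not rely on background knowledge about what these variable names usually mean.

Backdoor paths from PeerGroup to Motivation (paths whose first edge points into PeerGroup):
  P1: PeerGroup <- Neighborhood -> ClassSize -> ParentEd <- TestScore -> Motivation
  P2: PeerGroup <- Neighborhood -> ClassSize -> ParentEd -> Motivation
  P3: PeerGroup <- Neighborhood -> ClassSize -> Attendance <- ParentEd <- TestScore -> Motivation
  P4: PeerGroup <- Neighborhood -> ClassSize -> Attendance <- ParentEd -> Motivation
  P5: PeerGroup <- Neighborhood -> TestScore -> ParentEd -> Motivation
  P6: PeerGroup <- Neighborhood -> TestScore -> Motivation
Condition 1 (no descendant of PeerGroup in the set): FAILS — Attendance is a descendant of PeerGroup.
Condition 2 (every backdoor path blocked by {Attendance, Neighborhood}):
  P1: blocked at fork node Neighborhood ∈ conditioning set.
  P2: blocked at fork node Neighborhood ∈ conditioning set.
  P3: blocked at fork node Neighborhood ∈ conditioning set.
  P4: blocked at fork node Neighborhood ∈ conditioning set.
  P5: blocked at fork node Neighborhood ∈ conditioning set.
  P6: blocked at fork node Neighborhood ∈ conditioning set.
{Attendance, Neighborhood} does not satisfy the backdoor criterion.

No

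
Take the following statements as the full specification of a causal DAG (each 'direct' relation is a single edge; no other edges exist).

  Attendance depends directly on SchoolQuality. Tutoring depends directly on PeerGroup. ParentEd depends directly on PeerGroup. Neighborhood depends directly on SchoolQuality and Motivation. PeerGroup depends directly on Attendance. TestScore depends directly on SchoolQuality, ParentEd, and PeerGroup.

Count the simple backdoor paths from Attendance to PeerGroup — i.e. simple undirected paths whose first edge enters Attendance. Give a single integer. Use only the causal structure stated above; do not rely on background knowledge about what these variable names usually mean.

2

A backdoor path from Attendance to PeerGroup is any simple undirected path whose first edge points into Attendance (i.e. leaves Attendance via a parent).
Parents of Attendance: {SchoolQuality}.
Enumerating:
  P1: Attendance <- SchoolQuality -> TestScore <- PeerGroup
  P2: Attendance <- SchoolQuality -> TestScore <- ParentEd <- PeerGroup
That exhausts the simple backdoor paths. Count: 2.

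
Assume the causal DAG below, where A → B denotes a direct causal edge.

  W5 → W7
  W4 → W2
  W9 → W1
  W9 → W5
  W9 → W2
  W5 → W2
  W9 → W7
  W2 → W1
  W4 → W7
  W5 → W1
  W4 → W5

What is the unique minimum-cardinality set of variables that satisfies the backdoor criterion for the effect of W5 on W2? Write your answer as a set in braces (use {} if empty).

{W4, W9}

Variables eligible for adjustment (non-descendants of W5, excluding W5 and W2): {W4, W9}.
Backdoor paths from W5 to W2:
  P1: W5 <- W4 -> W7 <- W9 -> W2
  P2: W5 <- W4 -> W7 <- W9 -> W1 <- W2
  P3: W5 <- W4 -> W2
  P4: W5 <- W9 -> W7 <- W4 -> W2
  P5: W5 <- W9 -> W2
  P6: W5 <- W9 -> W1 <- W2
The empty set is not sufficient: P3 (W5 <- W4 -> W2) has no collider blocking it and no conditioned non-collider, so it is open.
Try {W4, W9}:
  P1: blocked at fork node W4 ∈ conditioning set.
  P2: blocked at fork node W4 ∈ conditioning set.
  P3: blocked at fork node W4 ∈ conditioning set.
  P4: blocked at fork node W9 ∈ conditioning set.
  P5: blocked at fork node W9 ∈ conditioning set.
  P6: blocked at fork node W9 ∈ conditioning set.
{W4, W9} contains no descendant of W5 and blocks every backdoor path.
Every element of {W4, W9} is needed (dropping W4 leaves P3 open; dropping W9 leaves P5 open), so no proper subset is valid.
Among all size-2 subsets of the eligible variables, only {W4, W9} blocks every backdoor path, so it is the unique smallest valid adjustment set.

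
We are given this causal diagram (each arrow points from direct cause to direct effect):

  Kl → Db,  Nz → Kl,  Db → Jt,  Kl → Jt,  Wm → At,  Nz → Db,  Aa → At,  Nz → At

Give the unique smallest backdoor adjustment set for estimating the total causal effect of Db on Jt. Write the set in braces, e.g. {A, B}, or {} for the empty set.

{Kl}

Variables eligible for adjustment (non-descendants of Db, excluding Db and Jt): {Aa, At, Kl, Nz, Wm}.
Backdoor paths from Db to Jt:
  P1: Db <- Nz -> Kl -> Jt
  P2: Db <- Kl -> Jt
The empty set is not sufficient: P1 (Db <- Nz -> Kl -> Jt) has no collider blocking it and no conditioned non-collider, so it is open.
Try {Kl}:
  P1: blocked at chain node Kl ∈ conditioning set.
  P2: blocked at fork node Kl ∈ conditioning set.
{Kl} contains no descendant of Db and blocks every backdoor path.
No other singleton works — e.g. {Aa} leaves P1 open — so {Kl} is the unique smallest valid adjustment set.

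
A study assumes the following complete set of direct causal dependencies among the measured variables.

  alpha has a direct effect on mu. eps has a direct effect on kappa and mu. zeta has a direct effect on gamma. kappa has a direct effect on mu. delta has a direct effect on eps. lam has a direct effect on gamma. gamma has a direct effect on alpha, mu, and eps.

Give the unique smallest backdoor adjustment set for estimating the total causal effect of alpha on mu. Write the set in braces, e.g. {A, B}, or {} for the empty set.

Variables eligible for adjustment (non-descendants of alpha, excluding alpha and mu): {delta, eps, gamma, kappa, lam, zeta}.
Backdoor paths from alpha to mu:
  P1: alpha <- gamma -> eps -> kappa -> mu
  P2: alpha <- gamma -> eps -> mu
  P3: alpha <- gamma -> mu
The empty set is not sufficient: P1 (alpha <- gamma -> eps -> kappa -> mu) has no collider blocking it and no conditioned non-collider, so it is open.
Try {gamma}:
  P1: blocked at fork node gamma ∈ conditioning set.
  P2: blocked at fork node gamma ∈ conditioning set.
  P3: blocked at fork node gamma ∈ conditioning set.
{gamma} contains no descendant of alpha and blocks every backdoor path.
No other singleton works — e.g. {lam} leaves P1 open — so {gamma} is the unique smallest valid adjustment set.

{gamma}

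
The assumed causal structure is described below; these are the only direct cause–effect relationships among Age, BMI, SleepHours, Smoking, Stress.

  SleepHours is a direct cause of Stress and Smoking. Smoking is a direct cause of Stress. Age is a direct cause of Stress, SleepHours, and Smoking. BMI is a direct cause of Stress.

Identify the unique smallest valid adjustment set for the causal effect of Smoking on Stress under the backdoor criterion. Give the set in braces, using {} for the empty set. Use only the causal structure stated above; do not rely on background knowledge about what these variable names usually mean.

Variables eligible for adjustment (non-descendants of Smoking, excluding Smoking and Stress): {Age, BMI, SleepHours}.
Backdoor paths from Smoking to Stress:
  P1: Smoking <- Age -> SleepHours -> Stress
  P2: Smoking <- Age -> Stress
  P3: Smoking <- SleepHours <- Age -> Stress
  P4: Smoking <- SleepHours -> Stress
The empty set is not sufficient: P1 (Smoking <- Age -> SleepHours -> Stress) has no collider blocking it and no conditioned non-collider, so it is open.
Try {Age, SleepHours}:
  P1: blocked at fork node Age ∈ conditioning set.
  P2: blocked at fork node Age ∈ conditioning set.
  P3: blocked at chain node SleepHours ∈ conditioning set.
  P4: blocked at fork node SleepHours ∈ conditioning set.
{Age, SleepHours} contains no descendant of Smoking and blocks every backdoor path.
Every element of {Age, SleepHours} is needed (dropping Age leaves P2 open; dropping SleepHours leaves P4 open), so no proper subset is valid.
Among all size-2 subsets of the eligible variables, only {Age, SleepHours} blocks every backdoor path, so it is the unique smallest valid adjustment set.

{Age, SleepHours}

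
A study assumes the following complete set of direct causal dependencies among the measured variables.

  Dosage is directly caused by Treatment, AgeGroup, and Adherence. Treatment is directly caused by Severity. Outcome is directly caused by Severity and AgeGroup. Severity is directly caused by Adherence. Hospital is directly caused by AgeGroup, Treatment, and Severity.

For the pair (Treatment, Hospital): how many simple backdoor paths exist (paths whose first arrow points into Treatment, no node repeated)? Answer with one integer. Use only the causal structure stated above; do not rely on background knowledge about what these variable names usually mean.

3

A backdoor path from Treatment to Hospital is any simple undirected path whose first edge points into Treatment (i.e. leaves Treatment via a parent).
Parents of Treatment: {Severity}.
Enumerating:
  P1: Treatment <- Severity <- Adherence -> Dosage <- AgeGroup -> Hospital
  P2: Treatment <- Severity -> Hospital
  P3: Treatment <- Severity -> Outcome <- AgeGroup -> Hospital
That exhausts the simple backdoor paths. Count: 3.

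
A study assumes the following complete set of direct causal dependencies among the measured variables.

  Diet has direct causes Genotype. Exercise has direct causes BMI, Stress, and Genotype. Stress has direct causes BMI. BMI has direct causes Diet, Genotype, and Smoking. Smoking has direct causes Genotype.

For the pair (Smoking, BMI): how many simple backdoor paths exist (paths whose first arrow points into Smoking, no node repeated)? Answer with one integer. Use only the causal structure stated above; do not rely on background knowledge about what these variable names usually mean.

4

A backdoor path from Smoking to BMI is any simple undirected path whose first edge points into Smoking (i.e. leaves Smoking via a parent).
Parents of Smoking: {Genotype}.
Enumerating:
  P1: Smoking <- Genotype -> Diet -> BMI
  P2: Smoking <- Genotype -> BMI
  P3: Smoking <- Genotype -> Exercise <- BMI
  P4: Smoking <- Genotype -> Exercise <- Stress <- BMI
That exhausts the simple backdoor paths. Count: 4.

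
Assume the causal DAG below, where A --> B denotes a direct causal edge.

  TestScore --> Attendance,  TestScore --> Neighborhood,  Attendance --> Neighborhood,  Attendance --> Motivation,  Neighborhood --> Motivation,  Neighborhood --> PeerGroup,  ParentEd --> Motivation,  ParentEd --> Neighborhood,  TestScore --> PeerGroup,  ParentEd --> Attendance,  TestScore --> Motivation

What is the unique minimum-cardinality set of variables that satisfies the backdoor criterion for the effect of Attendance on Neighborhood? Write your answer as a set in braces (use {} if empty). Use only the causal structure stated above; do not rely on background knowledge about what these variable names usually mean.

Variables eligible for adjustment (non-descendants of Attendance, excluding Attendance and Neighborhood): {ParentEd, TestScore}.
Backdoor paths from Attendance to Neighborhood:
  P1: Attendance <- TestScore -> Neighborhood
  P2: Attendance <- TestScore -> Motivation <- ParentEd -> Neighborhood
  P3: Attendance <- TestScore -> Motivation <- Neighborhood
  P4: Attendance <- TestScore -> PeerGroup <- Neighborhood
  P5: Attendance <- ParentEd -> Neighborhood
  P6: Attendance <- ParentEd -> Motivation <- TestScore -> Neighborhood
  P7: Attendance <- ParentEd -> Motivation <- TestScore -> PeerGroup <- Neighborhood
  P8: Attendance <- ParentEd -> Motivation <- Neighborhood
The empty set is not sufficient: P1 (Attendance <- TestScore -> Neighborhood) has no collider blocking it and no conditioned non-collider, so it is open.
Try {ParentEd, TestScore}:
  P1: blocked at fork node TestScore ∈ conditioning set.
  P2: blocked at fork node TestScore ∈ conditioning set.
  P3: blocked at fork node TestScore ∈ conditioning set.
  P4: blocked at fork node TestScore ∈ conditioning set.
  P5: blocked at fork node ParentEd ∈ conditioning set.
  P6: blocked at fork node ParentEd ∈ conditioning set.
  P7: blocked at fork node ParentEd ∈ conditioning set.
  P8: blocked at fork node ParentEd ∈ conditioning set.
{ParentEd, TestScore} contains no descendant of Attendance and blocks every backdoor path.
Every element of {ParentEd, TestScore} is needed (dropping ParentEd leaves P5 open; dropping TestScore leaves P1 open), so no proper subset is valid.
Among all size-2 subsets of the eligible variables, only {ParentEd, TestScore} blocks every backdoor path, so it is the unique smallest valid adjustment set.

{ParentEd, TestScore}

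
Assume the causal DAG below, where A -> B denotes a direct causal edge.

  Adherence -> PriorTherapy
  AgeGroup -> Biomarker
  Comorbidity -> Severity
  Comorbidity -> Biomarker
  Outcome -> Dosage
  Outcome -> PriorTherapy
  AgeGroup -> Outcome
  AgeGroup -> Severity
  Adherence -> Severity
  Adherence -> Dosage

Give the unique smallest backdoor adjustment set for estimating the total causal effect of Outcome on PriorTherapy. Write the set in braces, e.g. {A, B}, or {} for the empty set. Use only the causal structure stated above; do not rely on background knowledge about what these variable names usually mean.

Variables eligible for adjustment (non-descendants of Outcome, excluding Outcome and PriorTherapy): {Adherence, AgeGroup, Biomarker, Comorbidity, Severity}.
Backdoor paths from Outcome to PriorTherapy:
  P1: Outcome <- AgeGroup -> Biomarker <- Comorbidity -> Severity <- Adherence -> PriorTherapy
  P2: Outcome <- AgeGroup -> Severity <- Adherence -> PriorTherapy
Each backdoor path contains an unconditioned collider, so every path is already blocked with the empty conditioning set:
  P1: blocked at collider Biomarker (neither it nor any descendant is in the conditioning set).
  P2: blocked at collider Severity (neither it nor any descendant is in the conditioning set).
The empty set is therefore the unique smallest valid set.

{}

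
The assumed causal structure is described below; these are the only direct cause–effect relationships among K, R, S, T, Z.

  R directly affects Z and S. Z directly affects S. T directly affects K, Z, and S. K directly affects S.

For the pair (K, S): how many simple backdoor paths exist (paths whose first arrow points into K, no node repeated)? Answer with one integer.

3

A backdoor path from K to S is any simple undirected path whose first edge points into K (i.e. leaves K via a parent).
Parents of K: {T}.
Enumerating:
  P1: K <- T -> Z <- R -> S
  P2: K <- T -> Z -> S
  P3: K <- T -> S
That exhausts the simple backdoor paths. Count: 3.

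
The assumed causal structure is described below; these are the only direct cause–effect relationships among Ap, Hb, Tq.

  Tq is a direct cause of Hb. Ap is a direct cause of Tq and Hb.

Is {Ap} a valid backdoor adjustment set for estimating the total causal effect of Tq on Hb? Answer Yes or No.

Yes

Backdoor paths from Tq to Hb (paths whose first edge points into Tq):
  P1: Tq <- Ap -> Hb
Condition 1 (no descendant of Tq in the set): holds — descendants of Tq are {Hb}; none are in {Ap}.
Condition 2 (every backdoor path blocked by {Ap}):
  P1: blocked at fork node Ap ∈ conditioning set.
{Ap} satisfies the backdoor criterion.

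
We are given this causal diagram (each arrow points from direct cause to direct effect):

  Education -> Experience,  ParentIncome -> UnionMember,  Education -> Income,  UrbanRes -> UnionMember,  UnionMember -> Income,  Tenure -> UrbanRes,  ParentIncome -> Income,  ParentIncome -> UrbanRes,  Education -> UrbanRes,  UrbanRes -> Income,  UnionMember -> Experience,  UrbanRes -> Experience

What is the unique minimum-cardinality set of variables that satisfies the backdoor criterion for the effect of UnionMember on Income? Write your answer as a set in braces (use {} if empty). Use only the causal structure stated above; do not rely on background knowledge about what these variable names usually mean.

Variables eligible for adjustment (non-descendants of UnionMember, excluding UnionMember and Income): {Education, ParentIncome, Tenure, UrbanRes}.
Backdoor paths from UnionMember to Income:
  P1: UnionMember <- ParentIncome -> UrbanRes <- Education -> Income
  P2: UnionMember <- ParentIncome -> UrbanRes -> Experience <- Education -> Income
  P3: UnionMember <- ParentIncome -> UrbanRes -> Income
  P4: UnionMember <- ParentIncome -> Income
  P5: UnionMember <- UrbanRes <- Education -> Income
  P6: UnionMember <- UrbanRes <- ParentIncome -> Income
  P7: UnionMember <- UrbanRes -> Experience <- Education -> Income
  P8: UnionMember <- UrbanRes -> Income
The empty set is not sufficient: P3 (UnionMember <- ParentIncome -> UrbanRes -> Income) has no collider blocking it and no conditioned non-collider, so it is open.
Try {ParentIncome, UrbanRes}:
  P1: blocked at fork node ParentIncome ∈ conditioning set.
  P2: blocked at fork node ParentIncome ∈ conditioning set.
  P3: blocked at fork node ParentIncome ∈ conditioning set.
  P4: blocked at fork node ParentIncome ∈ conditioning set.
  P5: blocked at chain node UrbanRes ∈ conditioning set.
  P6: blocked at chain node UrbanRes ∈ conditioning set.
  P7: blocked at fork node UrbanRes ∈ conditioning set.
  P8: blocked at fork node UrbanRes ∈ conditioning set.
{ParentIncome, UrbanRes} contains no descendant of UnionMember and blocks every backdoor path.
Every element of {ParentIncome, UrbanRes} is needed (dropping ParentIncome leaves P1 open; dropping UrbanRes leaves P5 open), so no proper subset is valid.
Among all size-2 subsets of the eligible variables, only {ParentIncome, UrbanRes} blocks every backdoor path, so it is the unique smallest valid adjustment set.

{ParentIncome, UrbanRes}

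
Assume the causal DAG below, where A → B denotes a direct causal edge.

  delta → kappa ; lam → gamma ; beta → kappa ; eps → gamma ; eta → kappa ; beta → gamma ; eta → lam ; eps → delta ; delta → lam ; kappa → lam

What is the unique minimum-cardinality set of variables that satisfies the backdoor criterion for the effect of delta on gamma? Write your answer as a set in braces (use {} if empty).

Variables eligible for adjustment (non-descendants of delta, excluding delta and gamma): {beta, eps, eta}.
Backdoor paths from delta to gamma:
  P1: delta <- eps -> gamma
The empty set is not sufficient: P1 (delta <- eps -> gamma) has no collider blocking it and no conditioned non-collider, so it is open.
Try {eps}:
  P1: blocked at fork node eps ∈ conditioning set.
{eps} contains no descendant of delta and blocks every backdoor path.
No other singleton works — e.g. {eta} leaves P1 open — so {eps} is the unique smallest valid adjustment set.

{eps}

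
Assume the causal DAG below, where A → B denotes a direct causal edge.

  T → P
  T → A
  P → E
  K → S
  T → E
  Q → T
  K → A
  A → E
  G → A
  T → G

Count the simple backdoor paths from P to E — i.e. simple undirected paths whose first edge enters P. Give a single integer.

3

A backdoor path from P to E is any simple undirected path whose first edge points into P (i.e. leaves P via a parent).
Parents of P: {T}.
Enumerating:
  P1: P <- T -> G -> A -> E
  P2: P <- T -> A -> E
  P3: P <- T -> E
That exhausts the simple backdoor paths. Count: 3.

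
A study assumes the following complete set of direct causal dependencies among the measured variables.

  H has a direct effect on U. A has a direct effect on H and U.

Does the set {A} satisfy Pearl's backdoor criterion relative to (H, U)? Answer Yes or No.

Yes

Backdoor paths from H to U (paths whose first edge points into H):
  P1: H <- A -> U
Condition 1 (no descendant of H in the set): holds — descendants of H are {U}; none are in {A}.
Condition 2 (every backdoor path blocked by {A}):
  P1: blocked at fork node A ∈ conditioning set.
{A} satisfies the backdoor criterion.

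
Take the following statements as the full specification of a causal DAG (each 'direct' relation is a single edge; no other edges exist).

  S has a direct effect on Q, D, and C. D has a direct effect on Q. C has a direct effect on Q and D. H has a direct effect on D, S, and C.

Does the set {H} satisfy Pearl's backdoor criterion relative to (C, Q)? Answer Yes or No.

No

Backdoor paths from C to Q (paths whose first edge points into C):
  P1: C <- H -> S -> D -> Q
  P2: C <- H -> S -> Q
  P3: C <- H -> D <- S -> Q
  P4: C <- H -> D -> Q
  P5: C <- S <- H -> D -> Q
  P6: C <- S -> D -> Q
  P7: C <- S -> Q
Condition 1 (no descendant of C in the set): holds — descendants of C are {D, Q}; none are in {H}.
Condition 2 (every backdoor path blocked by {H}):
  P1: blocked at fork node H ∈ conditioning set.
  P2: blocked at fork node H ∈ conditioning set.
  P3: blocked at fork node H ∈ conditioning set.
  P4: blocked at fork node H ∈ conditioning set.
  P5: blocked at fork node H ∈ conditioning set.
  P6: open — no interior node is in the conditioning set.
  P7: open — no interior node is in the conditioning set.
{H} does not satisfy the backdoor criterion.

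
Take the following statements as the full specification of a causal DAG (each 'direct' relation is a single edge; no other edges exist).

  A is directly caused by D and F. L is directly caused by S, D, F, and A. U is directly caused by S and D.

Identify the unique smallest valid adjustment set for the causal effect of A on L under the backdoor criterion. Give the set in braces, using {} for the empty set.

Variables eligible for adjustment (non-descendants of A, excluding A and L): {D, F, S, U}.
Backdoor paths from A to L:
  P1: A <- D -> U <- S -> L
  P2: A <- D -> L
  P3: A <- F -> L
The empty set is not sufficient: P2 (A <- D -> L) has no collider blocking it and no conditioned non-collider, so it is open.
Try {D, F}:
  P1: blocked at fork node D ∈ conditioning set.
  P2: blocked at fork node D ∈ conditioning set.
  P3: blocked at fork node F ∈ conditioning set.
{D, F} contains no descendant of A and blocks every backdoor path.
Every element of {D, F} is needed (dropping D leaves P2 open; dropping F leaves P3 open), so no proper subset is valid.
Among all size-2 subsets of the eligible variables, only {D, F} blocks every backdoor path, so it is the unique smallest valid adjustment set.

{D, F}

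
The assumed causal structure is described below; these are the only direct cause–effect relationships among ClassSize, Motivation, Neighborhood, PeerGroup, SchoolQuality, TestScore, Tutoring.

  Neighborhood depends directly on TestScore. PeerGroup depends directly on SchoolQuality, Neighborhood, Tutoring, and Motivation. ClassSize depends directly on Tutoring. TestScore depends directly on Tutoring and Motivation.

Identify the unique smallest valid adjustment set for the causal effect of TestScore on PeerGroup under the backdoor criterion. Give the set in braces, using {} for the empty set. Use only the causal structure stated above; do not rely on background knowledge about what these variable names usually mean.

{Motivation, Tutoring}

Variables eligible for adjustment (non-descendants of TestScore, excluding TestScore and PeerGroup): {ClassSize, Motivation, SchoolQuality, Tutoring}.
Backdoor paths from TestScore to PeerGroup:
  P1: TestScore <- Motivation -> PeerGroup
  P2: TestScore <- Tutoring -> PeerGroup
The empty set is not sufficient: P1 (TestScore <- Motivation -> PeerGroup) has no collider blocking it and no conditioned non-collider, so it is open.
Try {Motivation, Tutoring}:
  P1: blocked at fork node Motivation ∈ conditioning set.
  P2: blocked at fork node Tutoring ∈ conditioning set.
{Motivation, Tutoring} contains no descendant of TestScore and blocks every backdoor path.
Every element of {Motivation, Tutoring} is needed (dropping Motivation leaves P1 open; dropping Tutoring leaves P2 open), so no proper subset is valid.
Among all size-2 subsets of the eligible variables, only {Motivation, Tutoring} blocks every backdoor path, so it is the unique smallest valid adjustment set.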